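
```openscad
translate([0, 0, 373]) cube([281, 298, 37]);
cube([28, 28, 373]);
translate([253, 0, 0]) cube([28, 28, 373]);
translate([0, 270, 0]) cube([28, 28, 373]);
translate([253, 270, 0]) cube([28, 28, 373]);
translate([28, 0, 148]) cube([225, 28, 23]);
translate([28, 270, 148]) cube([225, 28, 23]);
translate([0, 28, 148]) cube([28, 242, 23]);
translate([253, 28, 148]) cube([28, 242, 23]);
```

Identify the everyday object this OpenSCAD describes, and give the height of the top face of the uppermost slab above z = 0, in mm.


A stool. The seat height is 410 mm.

A 281×298×37 slab at z = 373 on four corner posts — a stool. The seat top is 373 + 37 = 410 mm.


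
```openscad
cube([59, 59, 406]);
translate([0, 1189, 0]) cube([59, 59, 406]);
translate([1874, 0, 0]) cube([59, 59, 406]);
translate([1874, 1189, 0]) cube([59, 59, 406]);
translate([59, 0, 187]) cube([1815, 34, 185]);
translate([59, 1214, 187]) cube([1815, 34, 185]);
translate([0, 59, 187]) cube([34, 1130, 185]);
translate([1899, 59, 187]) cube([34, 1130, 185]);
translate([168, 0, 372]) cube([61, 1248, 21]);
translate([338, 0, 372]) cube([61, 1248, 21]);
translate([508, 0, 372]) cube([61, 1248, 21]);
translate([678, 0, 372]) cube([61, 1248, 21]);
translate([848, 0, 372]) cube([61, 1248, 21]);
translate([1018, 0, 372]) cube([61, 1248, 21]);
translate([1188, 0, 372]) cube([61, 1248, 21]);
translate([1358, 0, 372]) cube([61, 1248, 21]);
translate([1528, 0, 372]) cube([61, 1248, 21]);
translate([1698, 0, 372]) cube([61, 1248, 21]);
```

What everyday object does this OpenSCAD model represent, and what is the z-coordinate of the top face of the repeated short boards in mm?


A bed frame. The slat-top height is 393 mm.

Four posts, four rails, and a row of slats — a bed frame. Slats sit on the rails at z = 187 + 185 = 372; with slat thickness 21, the top is 393 mm.


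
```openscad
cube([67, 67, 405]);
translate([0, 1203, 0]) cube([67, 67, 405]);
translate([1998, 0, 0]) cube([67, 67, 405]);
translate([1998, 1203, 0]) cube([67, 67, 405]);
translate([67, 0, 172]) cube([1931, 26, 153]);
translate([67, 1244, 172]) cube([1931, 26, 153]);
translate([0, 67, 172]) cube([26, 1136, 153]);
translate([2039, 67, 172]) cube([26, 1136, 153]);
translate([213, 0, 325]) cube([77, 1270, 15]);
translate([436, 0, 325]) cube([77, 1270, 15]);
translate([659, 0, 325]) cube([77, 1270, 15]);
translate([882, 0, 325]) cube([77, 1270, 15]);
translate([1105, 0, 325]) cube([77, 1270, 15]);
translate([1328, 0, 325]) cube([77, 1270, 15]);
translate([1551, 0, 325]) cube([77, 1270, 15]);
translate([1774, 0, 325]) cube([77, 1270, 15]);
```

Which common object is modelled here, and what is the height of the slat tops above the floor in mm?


A bed frame. The slat-top height is 340 mm.

Four posts, four rails, and a row of slats — a bed frame. Slats sit on the rails at z = 172 + 153 = 325; with slat thickness 15, the top is 340 mm.


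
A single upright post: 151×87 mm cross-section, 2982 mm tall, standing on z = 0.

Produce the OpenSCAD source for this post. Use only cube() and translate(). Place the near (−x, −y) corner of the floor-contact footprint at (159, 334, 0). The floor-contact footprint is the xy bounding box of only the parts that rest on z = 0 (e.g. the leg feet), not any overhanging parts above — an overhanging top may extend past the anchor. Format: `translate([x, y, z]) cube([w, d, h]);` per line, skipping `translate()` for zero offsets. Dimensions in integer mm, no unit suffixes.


translate([159, 334, 0]) cube([151, 87, 2982]);


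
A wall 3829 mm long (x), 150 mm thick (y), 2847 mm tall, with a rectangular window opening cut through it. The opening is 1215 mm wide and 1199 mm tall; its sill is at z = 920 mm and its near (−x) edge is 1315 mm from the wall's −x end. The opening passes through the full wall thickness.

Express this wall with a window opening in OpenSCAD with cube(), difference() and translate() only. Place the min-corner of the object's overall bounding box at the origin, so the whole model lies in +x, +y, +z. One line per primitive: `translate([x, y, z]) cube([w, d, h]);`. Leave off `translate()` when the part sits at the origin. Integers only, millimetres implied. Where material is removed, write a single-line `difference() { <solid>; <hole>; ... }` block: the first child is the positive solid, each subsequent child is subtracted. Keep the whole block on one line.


difference() { cube([3829, 150, 2847]); translate([1315, 0, 920]) cube([1215, 150, 1199]); }


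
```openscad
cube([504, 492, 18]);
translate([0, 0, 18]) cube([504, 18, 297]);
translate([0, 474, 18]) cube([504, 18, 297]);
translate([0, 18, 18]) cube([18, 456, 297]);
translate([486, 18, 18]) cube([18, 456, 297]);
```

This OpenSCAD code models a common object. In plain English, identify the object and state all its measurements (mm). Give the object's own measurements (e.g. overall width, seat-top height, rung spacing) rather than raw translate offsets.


An open-topped rectangular box: outside dimensions 504×492×315 mm, with a uniform wall and base thickness of 18 mm. The base is a full 504×492 slab on the floor; four walls sit on top of the base. The front and back walls (the −y and +y sides) span the full width; the two side walls fit between them.


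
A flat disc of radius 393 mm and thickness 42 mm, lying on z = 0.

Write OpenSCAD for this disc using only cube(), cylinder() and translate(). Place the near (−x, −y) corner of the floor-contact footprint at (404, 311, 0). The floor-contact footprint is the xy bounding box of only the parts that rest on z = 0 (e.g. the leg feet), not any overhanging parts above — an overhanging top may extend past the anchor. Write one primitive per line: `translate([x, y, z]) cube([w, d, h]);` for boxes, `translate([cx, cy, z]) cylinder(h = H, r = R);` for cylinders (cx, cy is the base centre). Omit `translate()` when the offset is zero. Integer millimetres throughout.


translate([797, 704, 0]) cylinder(h = 42, r = 393);


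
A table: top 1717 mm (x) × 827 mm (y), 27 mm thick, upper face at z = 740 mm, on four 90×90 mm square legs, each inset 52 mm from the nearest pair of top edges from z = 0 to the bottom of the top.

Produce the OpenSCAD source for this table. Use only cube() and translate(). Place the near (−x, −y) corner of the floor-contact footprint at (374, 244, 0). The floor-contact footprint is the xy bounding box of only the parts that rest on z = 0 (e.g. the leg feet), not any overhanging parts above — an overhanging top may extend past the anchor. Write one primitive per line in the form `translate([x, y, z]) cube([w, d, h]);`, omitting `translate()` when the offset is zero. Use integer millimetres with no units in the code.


// leg_h = 740 - 27 = 713
translate([322, 192, 713]) cube([1717, 827, 27]);
translate([374, 244, 0]) cube([90, 90, 713]);
translate([1897, 244, 0]) cube([90, 90, 713]);
translate([374, 877, 0]) cube([90, 90, 713]);
translate([1897, 877, 0]) cube([90, 90, 713]);


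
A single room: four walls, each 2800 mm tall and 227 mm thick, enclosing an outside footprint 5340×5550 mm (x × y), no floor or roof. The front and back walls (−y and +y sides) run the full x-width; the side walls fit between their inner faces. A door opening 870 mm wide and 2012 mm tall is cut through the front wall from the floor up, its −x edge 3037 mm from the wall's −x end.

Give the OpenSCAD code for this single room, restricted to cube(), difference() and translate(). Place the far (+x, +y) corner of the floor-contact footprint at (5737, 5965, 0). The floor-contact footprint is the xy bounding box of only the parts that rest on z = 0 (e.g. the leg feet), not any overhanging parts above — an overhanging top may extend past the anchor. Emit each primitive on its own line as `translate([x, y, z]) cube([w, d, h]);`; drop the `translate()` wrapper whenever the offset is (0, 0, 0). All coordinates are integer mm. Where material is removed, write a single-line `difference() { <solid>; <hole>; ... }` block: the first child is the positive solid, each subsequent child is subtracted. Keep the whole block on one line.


difference() { translate([397, 415, 0]) cube([5340, 227, 2800]); translate([3434, 415, 0]) cube([870, 227, 2012]); }
translate([397, 5738, 0]) cube([5340, 227, 2800]);
translate([397, 642, 0]) cube([227, 5096, 2800]);
translate([5510, 642, 0]) cube([227, 5096, 2800]);


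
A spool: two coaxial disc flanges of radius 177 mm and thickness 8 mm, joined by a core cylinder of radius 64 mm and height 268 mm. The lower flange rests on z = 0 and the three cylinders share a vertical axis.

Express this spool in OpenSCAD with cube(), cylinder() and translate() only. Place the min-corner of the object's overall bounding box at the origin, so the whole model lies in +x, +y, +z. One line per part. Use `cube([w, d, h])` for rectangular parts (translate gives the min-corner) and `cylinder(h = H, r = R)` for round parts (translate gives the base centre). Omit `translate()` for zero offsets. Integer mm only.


translate([177, 177, 0]) cylinder(h = 8, r = 177);
translate([177, 177, 8]) cylinder(h = 268, r = 64);
translate([177, 177, 276]) cylinder(h = 8, r = 177);


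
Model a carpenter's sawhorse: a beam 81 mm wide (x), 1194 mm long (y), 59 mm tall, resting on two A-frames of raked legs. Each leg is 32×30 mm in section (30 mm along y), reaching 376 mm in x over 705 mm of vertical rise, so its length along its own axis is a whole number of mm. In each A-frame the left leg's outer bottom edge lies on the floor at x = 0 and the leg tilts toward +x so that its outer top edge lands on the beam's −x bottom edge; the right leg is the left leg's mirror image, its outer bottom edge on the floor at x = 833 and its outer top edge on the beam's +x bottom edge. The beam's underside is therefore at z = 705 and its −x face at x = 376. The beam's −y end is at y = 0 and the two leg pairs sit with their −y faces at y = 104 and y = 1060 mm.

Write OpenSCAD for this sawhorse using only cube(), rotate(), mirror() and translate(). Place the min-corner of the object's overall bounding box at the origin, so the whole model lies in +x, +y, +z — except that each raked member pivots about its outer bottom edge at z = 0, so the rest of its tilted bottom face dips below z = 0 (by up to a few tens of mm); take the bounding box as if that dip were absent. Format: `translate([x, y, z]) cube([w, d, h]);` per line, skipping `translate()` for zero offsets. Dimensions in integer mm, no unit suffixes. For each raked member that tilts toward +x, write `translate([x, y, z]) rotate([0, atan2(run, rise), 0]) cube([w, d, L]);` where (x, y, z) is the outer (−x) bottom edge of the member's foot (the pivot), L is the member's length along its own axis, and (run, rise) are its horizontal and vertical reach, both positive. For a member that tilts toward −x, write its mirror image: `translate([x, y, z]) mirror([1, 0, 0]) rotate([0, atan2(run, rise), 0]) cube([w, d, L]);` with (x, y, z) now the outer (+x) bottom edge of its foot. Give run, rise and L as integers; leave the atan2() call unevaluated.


translate([376, 0, 705]) cube([81, 1194, 59]);
translate([0, 104, 0]) rotate([0, atan2(376, 705), 0]) cube([32, 30, 799]);
translate([833, 104, 0]) mirror([1, 0, 0]) rotate([0, atan2(376, 705), 0]) cube([32, 30, 799]);
translate([0, 1060, 0]) rotate([0, atan2(376, 705), 0]) cube([32, 30, 799]);
translate([833, 1060, 0]) mirror([1, 0, 0]) rotate([0, atan2(376, 705), 0]) cube([32, 30, 799]);


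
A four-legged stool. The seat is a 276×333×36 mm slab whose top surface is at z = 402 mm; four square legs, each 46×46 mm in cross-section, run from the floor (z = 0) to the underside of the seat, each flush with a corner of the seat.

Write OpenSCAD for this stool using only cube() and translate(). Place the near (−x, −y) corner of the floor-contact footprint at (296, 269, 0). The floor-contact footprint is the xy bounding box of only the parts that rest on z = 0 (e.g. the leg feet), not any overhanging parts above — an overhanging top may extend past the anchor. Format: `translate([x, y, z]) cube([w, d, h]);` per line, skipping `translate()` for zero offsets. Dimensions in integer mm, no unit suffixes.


// leg_h = 402 - 36 = 366
translate([296, 269, 366]) cube([276, 333, 36]);
translate([296, 269, 0]) cube([46, 46, 366]);
translate([526, 269, 0]) cube([46, 46, 366]);
translate([296, 556, 0]) cube([46, 46, 366]);
translate([526, 556, 0]) cube([46, 46, 366]);


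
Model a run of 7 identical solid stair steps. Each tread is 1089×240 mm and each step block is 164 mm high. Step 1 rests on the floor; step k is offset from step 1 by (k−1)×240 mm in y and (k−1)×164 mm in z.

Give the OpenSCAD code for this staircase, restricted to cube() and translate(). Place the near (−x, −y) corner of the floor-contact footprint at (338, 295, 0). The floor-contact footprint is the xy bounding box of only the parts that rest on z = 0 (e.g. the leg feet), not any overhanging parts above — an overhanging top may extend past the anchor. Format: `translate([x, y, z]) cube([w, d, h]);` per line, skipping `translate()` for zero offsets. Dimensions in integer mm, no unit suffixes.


translate([338, 295, 0]) cube([1089, 240, 164]);
translate([338, 535, 164]) cube([1089, 240, 164]);
translate([338, 775, 328]) cube([1089, 240, 164]);
translate([338, 1015, 492]) cube([1089, 240, 164]);
translate([338, 1255, 656]) cube([1089, 240, 164]);
translate([338, 1495, 820]) cube([1089, 240, 164]);
translate([338, 1735, 984]) cube([1089, 240, 164]);


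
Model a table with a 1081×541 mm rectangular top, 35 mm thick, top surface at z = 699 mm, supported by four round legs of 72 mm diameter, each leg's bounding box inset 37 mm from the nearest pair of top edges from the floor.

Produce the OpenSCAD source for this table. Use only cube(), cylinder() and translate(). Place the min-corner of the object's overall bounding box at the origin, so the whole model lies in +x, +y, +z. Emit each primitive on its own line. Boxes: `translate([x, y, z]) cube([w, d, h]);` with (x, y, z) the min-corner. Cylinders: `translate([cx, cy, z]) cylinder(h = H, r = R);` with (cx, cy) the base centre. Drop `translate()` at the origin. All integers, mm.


translate([0, 0, 664]) cube([1081, 541, 35]);
translate([73, 73, 0]) cylinder(h = 664, r = 36);
translate([1008, 73, 0]) cylinder(h = 664, r = 36);
translate([73, 468, 0]) cylinder(h = 664, r = 36);
translate([1008, 468, 0]) cylinder(h = 664, r = 36);


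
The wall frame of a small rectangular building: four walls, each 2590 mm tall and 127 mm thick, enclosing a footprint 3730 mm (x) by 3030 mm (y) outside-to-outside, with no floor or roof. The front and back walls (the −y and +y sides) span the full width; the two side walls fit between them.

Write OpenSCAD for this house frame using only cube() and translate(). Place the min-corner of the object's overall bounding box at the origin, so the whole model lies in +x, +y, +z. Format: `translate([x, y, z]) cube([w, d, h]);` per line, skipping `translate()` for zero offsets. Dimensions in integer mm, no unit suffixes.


cube([3730, 127, 2590]);
translate([0, 2903, 0]) cube([3730, 127, 2590]);
translate([0, 127, 0]) cube([127, 2776, 2590]);
translate([3603, 127, 0]) cube([127, 2776, 2590]);


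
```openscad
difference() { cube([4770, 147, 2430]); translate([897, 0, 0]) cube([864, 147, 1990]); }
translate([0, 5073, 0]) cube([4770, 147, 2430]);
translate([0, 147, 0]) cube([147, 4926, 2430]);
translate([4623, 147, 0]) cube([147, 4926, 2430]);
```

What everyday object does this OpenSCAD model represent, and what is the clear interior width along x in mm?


A single room. The interior width is 4476 mm.

Four walls enclosing a rectangle with a door in the front wall — a room. Outside width 4770 minus two 147 mm walls gives 4476 mm.


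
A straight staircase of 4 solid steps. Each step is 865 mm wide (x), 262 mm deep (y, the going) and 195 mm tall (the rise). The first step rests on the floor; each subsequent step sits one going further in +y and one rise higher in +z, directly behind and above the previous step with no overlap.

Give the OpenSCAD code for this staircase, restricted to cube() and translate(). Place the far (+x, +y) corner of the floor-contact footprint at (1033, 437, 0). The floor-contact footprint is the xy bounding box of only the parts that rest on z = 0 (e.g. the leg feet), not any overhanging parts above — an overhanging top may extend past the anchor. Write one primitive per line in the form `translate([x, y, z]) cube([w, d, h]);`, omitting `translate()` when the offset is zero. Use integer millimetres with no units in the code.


translate([168, 175, 0]) cube([865, 262, 195]);
translate([168, 437, 195]) cube([865, 262, 195]);
translate([168, 699, 390]) cube([865, 262, 195]);
translate([168, 961, 585]) cube([865, 262, 195]);


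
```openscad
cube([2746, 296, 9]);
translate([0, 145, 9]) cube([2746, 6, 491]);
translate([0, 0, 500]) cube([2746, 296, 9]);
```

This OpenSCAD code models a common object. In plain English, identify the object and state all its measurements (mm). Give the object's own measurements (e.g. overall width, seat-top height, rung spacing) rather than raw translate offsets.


An I-beam lying along x, 2746 mm long. Overall section height 509 mm. Two flanges 296 mm wide (y) and 9 mm thick, one on the floor and one at the top; a web 6 mm thick runs between them, centred on the flange width.


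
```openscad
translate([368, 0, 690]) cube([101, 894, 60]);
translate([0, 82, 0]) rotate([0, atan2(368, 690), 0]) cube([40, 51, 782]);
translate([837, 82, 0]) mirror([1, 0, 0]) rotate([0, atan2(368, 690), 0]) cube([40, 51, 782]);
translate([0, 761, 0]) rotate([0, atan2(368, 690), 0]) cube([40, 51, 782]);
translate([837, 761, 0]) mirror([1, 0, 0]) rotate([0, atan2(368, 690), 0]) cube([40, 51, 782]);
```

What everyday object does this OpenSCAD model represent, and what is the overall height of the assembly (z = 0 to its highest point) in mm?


A sawhorse. The overall height is 750 mm.

A beam across two mirrored pairs of raked legs — a sawhorse. The beam's underside is at z = 690 (matching the legs' vertical rise in atan2(368, 690)) and the beam is 60 mm tall, so its top is at 690 + 60 = 750 mm. The raked legs top out at the beam's underside, so that is the highest point.


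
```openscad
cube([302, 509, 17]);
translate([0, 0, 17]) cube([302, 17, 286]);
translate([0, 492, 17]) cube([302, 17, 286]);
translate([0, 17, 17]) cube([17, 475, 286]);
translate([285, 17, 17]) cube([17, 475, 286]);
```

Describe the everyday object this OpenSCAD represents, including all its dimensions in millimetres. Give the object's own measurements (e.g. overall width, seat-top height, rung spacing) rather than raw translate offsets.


An open-topped rectangular box: outside dimensions 302×509×303 mm, with a uniform wall and base thickness of 17 mm. The base is a full 302×509 slab on the floor; four walls sit on top of the base. The front and back walls (the −y and +y sides) span the full width; the two side walls fit between them.


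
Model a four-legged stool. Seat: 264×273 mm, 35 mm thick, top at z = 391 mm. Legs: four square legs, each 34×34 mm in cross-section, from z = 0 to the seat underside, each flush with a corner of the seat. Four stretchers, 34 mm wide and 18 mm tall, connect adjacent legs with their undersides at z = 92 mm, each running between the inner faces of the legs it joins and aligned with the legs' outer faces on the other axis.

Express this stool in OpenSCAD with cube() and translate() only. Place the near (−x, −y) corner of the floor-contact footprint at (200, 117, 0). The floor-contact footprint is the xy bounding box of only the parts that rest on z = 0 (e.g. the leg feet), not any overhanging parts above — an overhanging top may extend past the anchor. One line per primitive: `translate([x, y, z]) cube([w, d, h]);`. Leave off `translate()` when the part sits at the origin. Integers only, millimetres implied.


translate([200, 117, 356]) cube([264, 273, 35]);
translate([200, 117, 0]) cube([34, 34, 356]);
translate([430, 117, 0]) cube([34, 34, 356]);
translate([200, 356, 0]) cube([34, 34, 356]);
translate([430, 356, 0]) cube([34, 34, 356]);
translate([234, 117, 92]) cube([196, 34, 18]);
translate([234, 356, 92]) cube([196, 34, 18]);
translate([200, 151, 92]) cube([34, 205, 18]);
translate([430, 151, 92]) cube([34, 205, 18]);


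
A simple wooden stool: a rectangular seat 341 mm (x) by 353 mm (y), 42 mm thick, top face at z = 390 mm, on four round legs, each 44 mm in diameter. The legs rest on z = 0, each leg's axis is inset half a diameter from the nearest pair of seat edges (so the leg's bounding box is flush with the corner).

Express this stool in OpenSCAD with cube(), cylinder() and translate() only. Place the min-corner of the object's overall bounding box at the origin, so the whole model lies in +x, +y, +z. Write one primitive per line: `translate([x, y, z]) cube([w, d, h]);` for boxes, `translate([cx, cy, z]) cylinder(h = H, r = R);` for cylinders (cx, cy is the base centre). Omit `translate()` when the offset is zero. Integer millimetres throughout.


// leg_h = 390 - 42 = 348
translate([0, 0, 348]) cube([341, 353, 42]);
translate([22, 22, 0]) cylinder(h = 348, r = 22);
translate([319, 22, 0]) cylinder(h = 348, r = 22);
translate([22, 331, 0]) cylinder(h = 348, r = 22);
translate([319, 331, 0]) cylinder(h = 348, r = 22);


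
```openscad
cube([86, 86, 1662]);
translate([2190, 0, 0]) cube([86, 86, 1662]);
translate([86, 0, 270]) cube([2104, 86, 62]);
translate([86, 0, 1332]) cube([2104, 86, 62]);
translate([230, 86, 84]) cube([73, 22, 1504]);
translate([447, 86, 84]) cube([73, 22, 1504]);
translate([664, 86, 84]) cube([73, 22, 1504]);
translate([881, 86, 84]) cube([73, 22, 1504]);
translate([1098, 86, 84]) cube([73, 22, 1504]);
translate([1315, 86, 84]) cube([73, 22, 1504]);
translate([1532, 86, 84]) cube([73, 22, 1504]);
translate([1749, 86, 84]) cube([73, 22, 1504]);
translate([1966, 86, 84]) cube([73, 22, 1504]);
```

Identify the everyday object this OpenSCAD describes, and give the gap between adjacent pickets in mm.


A fence section. The picket gap is 144 mm.

Two posts, two rails, 9 pickets — a fence section. Span 2104 mm holds 9 pickets of 73 mm with 10 equal gaps: ⌊(2104 − 9·73) / 10⌋ = 144 mm.


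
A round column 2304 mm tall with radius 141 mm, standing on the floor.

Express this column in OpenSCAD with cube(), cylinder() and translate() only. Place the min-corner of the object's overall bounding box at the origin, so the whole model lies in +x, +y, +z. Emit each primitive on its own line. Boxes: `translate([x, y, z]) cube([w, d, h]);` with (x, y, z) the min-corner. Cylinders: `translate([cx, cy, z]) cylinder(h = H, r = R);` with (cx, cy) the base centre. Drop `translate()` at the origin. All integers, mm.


translate([141, 141, 0]) cylinder(h = 2304, r = 141);


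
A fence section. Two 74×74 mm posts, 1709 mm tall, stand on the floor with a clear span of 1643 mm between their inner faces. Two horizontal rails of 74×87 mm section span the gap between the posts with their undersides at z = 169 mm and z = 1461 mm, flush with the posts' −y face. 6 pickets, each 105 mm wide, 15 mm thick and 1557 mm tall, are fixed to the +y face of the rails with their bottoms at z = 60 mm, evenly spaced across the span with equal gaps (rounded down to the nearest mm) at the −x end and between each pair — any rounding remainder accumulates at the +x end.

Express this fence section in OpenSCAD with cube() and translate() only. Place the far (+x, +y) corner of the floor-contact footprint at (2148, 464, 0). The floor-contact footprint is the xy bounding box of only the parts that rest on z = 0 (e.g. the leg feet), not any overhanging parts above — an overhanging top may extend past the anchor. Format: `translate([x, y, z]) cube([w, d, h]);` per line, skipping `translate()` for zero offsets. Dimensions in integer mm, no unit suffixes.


translate([357, 390, 0]) cube([74, 74, 1709]);
translate([2074, 390, 0]) cube([74, 74, 1709]);
translate([431, 390, 169]) cube([1643, 74, 87]);
translate([431, 390, 1461]) cube([1643, 74, 87]);
translate([575, 464, 60]) cube([105, 15, 1557]);
translate([824, 464, 60]) cube([105, 15, 1557]);
translate([1073, 464, 60]) cube([105, 15, 1557]);
translate([1322, 464, 60]) cube([105, 15, 1557]);
translate([1571, 464, 60]) cube([105, 15, 1557]);
translate([1820, 464, 60]) cube([105, 15, 1557]);


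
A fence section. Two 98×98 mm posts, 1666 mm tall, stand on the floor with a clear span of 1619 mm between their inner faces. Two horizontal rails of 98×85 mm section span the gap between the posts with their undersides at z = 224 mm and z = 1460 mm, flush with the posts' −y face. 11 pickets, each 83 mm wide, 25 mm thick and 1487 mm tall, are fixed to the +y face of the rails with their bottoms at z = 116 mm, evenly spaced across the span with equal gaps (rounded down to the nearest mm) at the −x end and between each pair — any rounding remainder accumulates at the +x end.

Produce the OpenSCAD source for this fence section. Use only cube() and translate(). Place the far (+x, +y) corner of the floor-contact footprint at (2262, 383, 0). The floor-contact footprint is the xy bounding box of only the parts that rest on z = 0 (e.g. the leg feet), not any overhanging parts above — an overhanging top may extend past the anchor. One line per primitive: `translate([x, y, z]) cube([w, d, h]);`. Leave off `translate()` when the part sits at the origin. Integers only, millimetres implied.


translate([447, 285, 0]) cube([98, 98, 1666]);
translate([2164, 285, 0]) cube([98, 98, 1666]);
translate([545, 285, 224]) cube([1619, 98, 85]);
translate([545, 285, 1460]) cube([1619, 98, 85]);
translate([603, 383, 116]) cube([83, 25, 1487]);
translate([744, 383, 116]) cube([83, 25, 1487]);
translate([885, 383, 116]) cube([83, 25, 1487]);
translate([1026, 383, 116]) cube([83, 25, 1487]);
translate([1167, 383, 116]) cube([83, 25, 1487]);
translate([1308, 383, 116]) cube([83, 25, 1487]);
translate([1449, 383, 116]) cube([83, 25, 1487]);
translate([1590, 383, 116]) cube([83, 25, 1487]);
translate([1731, 383, 116]) cube([83, 25, 1487]);
translate([1872, 383, 116]) cube([83, 25, 1487]);
translate([2013, 383, 116]) cube([83, 25, 1487]);


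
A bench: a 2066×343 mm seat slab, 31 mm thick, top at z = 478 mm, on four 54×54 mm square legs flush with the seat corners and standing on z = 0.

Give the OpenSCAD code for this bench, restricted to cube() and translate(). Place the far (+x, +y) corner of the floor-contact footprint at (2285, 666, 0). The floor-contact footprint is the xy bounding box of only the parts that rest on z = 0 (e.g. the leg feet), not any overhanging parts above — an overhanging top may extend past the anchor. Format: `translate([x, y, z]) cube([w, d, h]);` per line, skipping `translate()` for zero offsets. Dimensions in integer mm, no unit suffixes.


translate([219, 323, 447]) cube([2066, 343, 31]);
translate([219, 323, 0]) cube([54, 54, 447]);
translate([219, 612, 0]) cube([54, 54, 447]);
translate([2231, 323, 0]) cube([54, 54, 447]);
translate([2231, 612, 0]) cube([54, 54, 447]);


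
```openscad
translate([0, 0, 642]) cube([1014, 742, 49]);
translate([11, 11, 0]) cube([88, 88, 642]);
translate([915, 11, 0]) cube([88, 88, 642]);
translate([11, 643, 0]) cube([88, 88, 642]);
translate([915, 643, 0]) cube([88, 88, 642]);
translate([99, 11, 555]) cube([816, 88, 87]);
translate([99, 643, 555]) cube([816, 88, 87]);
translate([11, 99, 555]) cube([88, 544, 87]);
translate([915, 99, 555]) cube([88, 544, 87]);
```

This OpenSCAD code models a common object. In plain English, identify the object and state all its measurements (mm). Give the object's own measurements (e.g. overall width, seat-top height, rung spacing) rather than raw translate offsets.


A table: top 1014 mm (x) × 742 mm (y), 49 mm thick, upper face at z = 691 mm, on four 88×88 mm square legs, each inset 11 mm from the nearest pair of top edges from z = 0 to the bottom of the top. Four apron rails, 88 mm thick and 87 mm tall, run between adjacent legs with their top edges flush with the underside of the top and their outer faces flush with the legs' outer faces.


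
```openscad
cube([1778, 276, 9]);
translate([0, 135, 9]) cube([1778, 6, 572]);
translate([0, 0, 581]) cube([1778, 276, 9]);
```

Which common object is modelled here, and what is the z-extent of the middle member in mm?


An I-beam. The web height is 572 mm.

Two wide flanges with a thin centred web — an I-beam. Overall 590 mm minus two 9 mm flanges gives a web of 590 − 2·9 = 572 mm.


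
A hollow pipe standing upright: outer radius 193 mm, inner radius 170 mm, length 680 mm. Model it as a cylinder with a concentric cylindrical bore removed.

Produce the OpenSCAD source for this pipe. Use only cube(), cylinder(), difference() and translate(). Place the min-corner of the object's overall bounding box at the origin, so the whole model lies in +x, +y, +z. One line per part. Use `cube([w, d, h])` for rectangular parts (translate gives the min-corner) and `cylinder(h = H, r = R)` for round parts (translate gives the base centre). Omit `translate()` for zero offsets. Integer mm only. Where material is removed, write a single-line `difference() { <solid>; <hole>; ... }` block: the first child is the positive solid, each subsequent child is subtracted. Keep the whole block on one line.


difference() { translate([193, 193, 0]) cylinder(h = 680, r = 193); translate([193, 193, 0]) cylinder(h = 680, r = 170); }


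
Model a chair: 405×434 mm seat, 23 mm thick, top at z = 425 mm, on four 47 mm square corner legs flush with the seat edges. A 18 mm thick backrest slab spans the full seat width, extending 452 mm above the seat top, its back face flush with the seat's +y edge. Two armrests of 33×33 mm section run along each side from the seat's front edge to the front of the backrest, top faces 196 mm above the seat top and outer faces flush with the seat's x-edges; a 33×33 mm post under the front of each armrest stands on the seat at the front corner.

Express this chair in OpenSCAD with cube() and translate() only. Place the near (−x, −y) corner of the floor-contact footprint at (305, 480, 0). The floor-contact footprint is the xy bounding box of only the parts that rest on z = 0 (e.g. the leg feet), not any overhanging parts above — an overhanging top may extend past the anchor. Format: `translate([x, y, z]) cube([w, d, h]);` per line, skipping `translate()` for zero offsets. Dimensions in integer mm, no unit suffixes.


translate([305, 480, 402]) cube([405, 434, 23]);
translate([305, 480, 0]) cube([47, 47, 402]);
translate([663, 480, 0]) cube([47, 47, 402]);
translate([305, 867, 0]) cube([47, 47, 402]);
translate([663, 867, 0]) cube([47, 47, 402]);
translate([305, 896, 425]) cube([405, 18, 452]);
translate([305, 480, 588]) cube([33, 416, 33]);
translate([677, 480, 588]) cube([33, 416, 33]);
translate([305, 480, 425]) cube([33, 33, 163]);
translate([677, 480, 425]) cube([33, 33, 163]);


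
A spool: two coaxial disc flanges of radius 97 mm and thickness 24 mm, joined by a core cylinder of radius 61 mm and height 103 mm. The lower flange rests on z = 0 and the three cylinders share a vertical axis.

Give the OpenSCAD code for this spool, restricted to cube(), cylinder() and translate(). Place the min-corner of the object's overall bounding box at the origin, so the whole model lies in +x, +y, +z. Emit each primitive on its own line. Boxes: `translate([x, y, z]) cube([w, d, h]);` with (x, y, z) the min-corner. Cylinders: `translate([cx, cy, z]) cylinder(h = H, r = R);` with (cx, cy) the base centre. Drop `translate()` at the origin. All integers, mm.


translate([97, 97, 0]) cylinder(h = 24, r = 97);
translate([97, 97, 24]) cylinder(h = 103, r = 61);
translate([97, 97, 127]) cylinder(h = 24, r = 97);


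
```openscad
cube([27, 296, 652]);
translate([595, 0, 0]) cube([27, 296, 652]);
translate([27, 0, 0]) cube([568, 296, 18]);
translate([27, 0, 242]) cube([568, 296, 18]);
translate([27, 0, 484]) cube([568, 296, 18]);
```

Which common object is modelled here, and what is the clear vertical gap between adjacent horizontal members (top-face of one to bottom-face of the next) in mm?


A bookshelf. The clear shelf gap is 224 mm.

Two tall side panels with 3 horizontal boards between them — a bookshelf. The first two shelf undersides are at z = 0 and z = 242; with shelf thickness 18, the clear gap is 242 − 0 − 18 = 224 mm.


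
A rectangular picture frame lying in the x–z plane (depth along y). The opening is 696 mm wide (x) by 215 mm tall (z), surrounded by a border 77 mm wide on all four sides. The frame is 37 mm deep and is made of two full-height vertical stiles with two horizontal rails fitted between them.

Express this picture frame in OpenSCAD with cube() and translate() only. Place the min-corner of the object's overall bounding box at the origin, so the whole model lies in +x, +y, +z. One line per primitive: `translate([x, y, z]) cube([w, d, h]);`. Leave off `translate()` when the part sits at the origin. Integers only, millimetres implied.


cube([77, 37, 369]);
translate([773, 0, 0]) cube([77, 37, 369]);
translate([77, 0, 0]) cube([696, 37, 77]);
translate([77, 0, 292]) cube([696, 37, 77]);


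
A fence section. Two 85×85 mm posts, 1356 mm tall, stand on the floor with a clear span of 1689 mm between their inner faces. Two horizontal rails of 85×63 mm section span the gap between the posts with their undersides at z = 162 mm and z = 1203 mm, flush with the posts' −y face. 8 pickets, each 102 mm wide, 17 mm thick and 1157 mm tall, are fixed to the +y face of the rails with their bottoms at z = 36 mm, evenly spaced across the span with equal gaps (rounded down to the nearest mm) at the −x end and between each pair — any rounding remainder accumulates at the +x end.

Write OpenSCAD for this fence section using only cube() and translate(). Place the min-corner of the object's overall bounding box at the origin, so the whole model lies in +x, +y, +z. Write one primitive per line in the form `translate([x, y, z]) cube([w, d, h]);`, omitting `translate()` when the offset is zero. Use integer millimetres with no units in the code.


cube([85, 85, 1356]);
translate([1774, 0, 0]) cube([85, 85, 1356]);
translate([85, 0, 162]) cube([1689, 85, 63]);
translate([85, 0, 1203]) cube([1689, 85, 63]);
translate([182, 85, 36]) cube([102, 17, 1157]);
translate([381, 85, 36]) cube([102, 17, 1157]);
translate([580, 85, 36]) cube([102, 17, 1157]);
translate([779, 85, 36]) cube([102, 17, 1157]);
translate([978, 85, 36]) cube([102, 17, 1157]);
translate([1177, 85, 36]) cube([102, 17, 1157]);
translate([1376, 85, 36]) cube([102, 17, 1157]);
translate([1575, 85, 36]) cube([102, 17, 1157]);


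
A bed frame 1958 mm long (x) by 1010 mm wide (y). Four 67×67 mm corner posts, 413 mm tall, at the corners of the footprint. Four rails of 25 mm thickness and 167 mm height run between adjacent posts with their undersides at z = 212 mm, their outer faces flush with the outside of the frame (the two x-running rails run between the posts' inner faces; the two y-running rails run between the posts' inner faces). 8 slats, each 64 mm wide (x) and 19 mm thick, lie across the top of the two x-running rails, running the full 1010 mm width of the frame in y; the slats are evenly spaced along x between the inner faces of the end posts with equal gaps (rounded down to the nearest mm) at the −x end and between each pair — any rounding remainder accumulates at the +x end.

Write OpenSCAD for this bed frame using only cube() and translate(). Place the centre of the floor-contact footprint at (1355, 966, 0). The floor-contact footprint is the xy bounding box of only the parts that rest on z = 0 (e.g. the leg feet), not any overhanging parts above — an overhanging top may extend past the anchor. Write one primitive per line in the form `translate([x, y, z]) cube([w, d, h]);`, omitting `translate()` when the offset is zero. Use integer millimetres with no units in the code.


// slat z = rail_z + rail_h = 212 + 167 = 379
// slat gap = ⌊(1824 − 8·64) / 9⌋ = 145
translate([376, 461, 0]) cube([67, 67, 413]);
translate([376, 1404, 0]) cube([67, 67, 413]);
translate([2267, 461, 0]) cube([67, 67, 413]);
translate([2267, 1404, 0]) cube([67, 67, 413]);
translate([443, 461, 212]) cube([1824, 25, 167]);
translate([443, 1446, 212]) cube([1824, 25, 167]);
translate([376, 528, 212]) cube([25, 876, 167]);
translate([2309, 528, 212]) cube([25, 876, 167]);
translate([588, 461, 379]) cube([64, 1010, 19]);
translate([797, 461, 379]) cube([64, 1010, 19]);
translate([1006, 461, 379]) cube([64, 1010, 19]);
translate([1215, 461, 379]) cube([64, 1010, 19]);
translate([1424, 461, 379]) cube([64, 1010, 19]);
translate([1633, 461, 379]) cube([64, 1010, 19]);
translate([1842, 461, 379]) cube([64, 1010, 19]);
translate([2051, 461, 379]) cube([64, 1010, 19]);


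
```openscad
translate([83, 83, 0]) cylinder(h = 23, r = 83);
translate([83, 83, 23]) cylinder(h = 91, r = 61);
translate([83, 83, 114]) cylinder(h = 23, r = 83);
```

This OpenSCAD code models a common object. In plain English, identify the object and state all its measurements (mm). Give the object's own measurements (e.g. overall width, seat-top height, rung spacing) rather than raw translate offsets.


A spool: two coaxial disc flanges of radius 83 mm and thickness 23 mm, joined by a core cylinder of radius 61 mm and height 91 mm. The lower flange rests on z = 0 and the three cylinders share a vertical axis.


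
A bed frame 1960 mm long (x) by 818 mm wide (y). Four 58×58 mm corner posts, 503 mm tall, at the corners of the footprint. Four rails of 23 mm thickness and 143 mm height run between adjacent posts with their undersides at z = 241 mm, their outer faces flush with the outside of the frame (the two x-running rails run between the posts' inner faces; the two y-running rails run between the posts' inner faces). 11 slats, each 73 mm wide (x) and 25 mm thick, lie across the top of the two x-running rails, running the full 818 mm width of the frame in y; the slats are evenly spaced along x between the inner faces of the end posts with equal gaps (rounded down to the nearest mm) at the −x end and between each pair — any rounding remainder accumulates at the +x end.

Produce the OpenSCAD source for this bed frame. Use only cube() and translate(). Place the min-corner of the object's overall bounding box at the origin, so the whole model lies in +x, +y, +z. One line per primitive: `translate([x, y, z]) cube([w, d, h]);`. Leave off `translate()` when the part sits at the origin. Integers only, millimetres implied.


cube([58, 58, 503]);
translate([0, 760, 0]) cube([58, 58, 503]);
translate([1902, 0, 0]) cube([58, 58, 503]);
translate([1902, 760, 0]) cube([58, 58, 503]);
translate([58, 0, 241]) cube([1844, 23, 143]);
translate([58, 795, 241]) cube([1844, 23, 143]);
translate([0, 58, 241]) cube([23, 702, 143]);
translate([1937, 58, 241]) cube([23, 702, 143]);
translate([144, 0, 384]) cube([73, 818, 25]);
translate([303, 0, 384]) cube([73, 818, 25]);
translate([462, 0, 384]) cube([73, 818, 25]);
translate([621, 0, 384]) cube([73, 818, 25]);
translate([780, 0, 384]) cube([73, 818, 25]);
translate([939, 0, 384]) cube([73, 818, 25]);
translate([1098, 0, 384]) cube([73, 818, 25]);
translate([1257, 0, 384]) cube([73, 818, 25]);
translate([1416, 0, 384]) cube([73, 818, 25]);
translate([1575, 0, 384]) cube([73, 818, 25]);
translate([1734, 0, 384]) cube([73, 818, 25]);


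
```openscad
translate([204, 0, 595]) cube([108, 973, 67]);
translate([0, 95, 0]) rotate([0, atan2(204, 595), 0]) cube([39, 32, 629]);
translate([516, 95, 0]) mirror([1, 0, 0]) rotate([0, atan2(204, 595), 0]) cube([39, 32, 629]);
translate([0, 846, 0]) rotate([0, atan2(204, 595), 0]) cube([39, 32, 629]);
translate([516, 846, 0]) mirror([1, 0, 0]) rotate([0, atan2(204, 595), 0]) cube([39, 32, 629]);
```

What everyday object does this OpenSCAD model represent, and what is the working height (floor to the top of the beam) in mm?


A sawhorse. The overall height is 662 mm.

A beam across two mirrored pairs of raked legs — a sawhorse. The beam's underside is at z = 595 (matching the legs' vertical rise in atan2(204, 595)) and the beam is 67 mm tall, so its top is at 595 + 67 = 662 mm. The raked legs top out at the beam's underside, so that is the highest point.
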